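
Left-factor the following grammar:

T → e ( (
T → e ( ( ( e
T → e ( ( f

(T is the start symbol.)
T → e ( ( T'
T' → ε
T' → ( e
T' → f

Left-factoring transforms A → αβ₁ | αβ₂ into A → αA' and A' → β₁ | β₂
(α is the longest common prefix among the alternatives). Repeat until
no nonterminal has two alternatives with a common prefix.

Round 1: T has alternatives sharing prefix 'e ( ('. Introduce T': T → e ( ( T'
  Add: T' → ε
  Add: T' → ( e
  Add: T' → f

No remaining common prefixes — done.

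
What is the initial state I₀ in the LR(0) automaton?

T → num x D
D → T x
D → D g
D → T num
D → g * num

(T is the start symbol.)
First, augment the grammar with T' → T
I₀ = CLOSURE({ [T' → . T] }):
  [T' → . T] has the dot before T: add [T → . num x D]
No further items can be added.

I₀ = { [T → . num x D], [T' → . T] }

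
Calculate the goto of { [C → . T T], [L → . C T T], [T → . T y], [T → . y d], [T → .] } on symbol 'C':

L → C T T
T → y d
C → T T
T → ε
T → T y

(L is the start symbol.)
{ [L → C . T T], [T → . T y], [T → . y d], [T → .] }

GOTO(I, 'C') = CLOSURE({ [A → αX.β] : [A → α.Xβ] ∈ I, X = 'C' })

Items with dot before 'C', with the dot advanced:
  [L → . C T T] → [L → C . T T]
Closure of the advanced items:
  [L → C . T T] has the dot before T: add [T → . y d], [T → .], [T → . T y]

GOTO = { [L → C . T T], [T → . T y], [T → . y d], [T → .] }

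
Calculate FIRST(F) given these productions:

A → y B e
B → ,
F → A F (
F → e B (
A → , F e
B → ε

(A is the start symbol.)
To compute FIRST(F), examine every production with F on the left-hand side, reading each right-hand side left to right until a non-nullable symbol is reached.

FIRST sets of the other non-terminals involved (by the same procedure, iterated to a fixed point):
  FIRST(A) = { ',', 'y' }

From F → A F (:
  - A is a non-terminal: add FIRST(A) \ {ε} = { ',', 'y' }
    A is not nullable, so stop
From F → e B (:
  - e is a terminal: add 'e' and stop

Collecting: FIRST(F) = { ',', 'e', 'y' }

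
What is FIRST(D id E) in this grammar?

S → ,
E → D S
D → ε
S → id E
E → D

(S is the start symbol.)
{ 'id' }

FIRST sets of the non-terminals involved (from the grammar, by fixed-point iteration):
  FIRST(D) = { ε }

To compute FIRST(D id E), process the symbols left to right:
Symbol D is a non-terminal. Add FIRST(D) \ {ε} = { }
D is nullable (ε ∈ FIRST(D)), continue to the next symbol.
Symbol id is a terminal. Add 'id' and stop.
FIRST(D id E) = { 'id' }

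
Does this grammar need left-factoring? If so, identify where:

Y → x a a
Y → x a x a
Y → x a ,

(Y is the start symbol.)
Left-factoring is needed when two productions for the same non-terminal
share a common prefix on the right-hand side.

Productions for Y:
  Y → x a a
  Y → x a x a
  Y → x a ,

Found common prefix 'x a' in productions for Y

Answer: Yes, Y has productions with common prefix 'x a'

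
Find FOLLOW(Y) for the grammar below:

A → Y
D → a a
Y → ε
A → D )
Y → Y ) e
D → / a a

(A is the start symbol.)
{ $, ')' }

In A → Y: Y is at the end, add FOLLOW(A)
In Y → Y ) e: Y is followed by ')' e, add FIRST(')' e) \ {ε} = { ')' }

The FOLLOW sets referred to above (computed the same way, to a fixed point):
  FOLLOW(A) = { $ }

Taking the union: FOLLOW(Y) = { $, ')' }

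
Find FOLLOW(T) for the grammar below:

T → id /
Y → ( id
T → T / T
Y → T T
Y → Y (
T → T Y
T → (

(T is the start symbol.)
To compute FOLLOW(T), find every occurrence of T on a right-hand side N → α T β: add FIRST(β) \ {ε}, and if β is empty or nullable also add FOLLOW(N). Iterate to a fixed point.

T is the start symbol, so $ ∈ FOLLOW(T).
In T → T / T: T is followed by '/' T, add FIRST('/' T) \ {ε} = { '/' }
In T → T / T: T is at the end; this adds FOLLOW(T) to itself — nothing new
In Y → T T: T is followed by T, add FIRST(T) \ {ε} = { '(', 'id' }
In Y → T T: T is at the end, add FOLLOW(Y)
In T → T Y: T is followed by Y, add FIRST(Y) \ {ε} = { '(', 'id' }

The FOLLOW sets referred to above (computed the same way, to a fixed point):
  FOLLOW(Y) = { $, '(', '/', 'id' }

Taking the union: FOLLOW(T) = { $, '(', '/', 'id' }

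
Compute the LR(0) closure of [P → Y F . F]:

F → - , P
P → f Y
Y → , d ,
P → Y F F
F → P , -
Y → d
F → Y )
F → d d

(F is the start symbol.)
{ [F → . - , P], [F → . P , -], [F → . Y )], [F → . d d], [P → . Y F F], [P → . f Y], [P → Y F . F], [Y → . , d ,], [Y → . d] }

Start with: [P → Y F . F]
  [P → Y F . F] has the dot before F: add [F → . - , P], [F → . P , -], [F → . Y )], [F → . d d]
  [F → . P , -] has the dot before P: add [P → . f Y], [P → . Y F F]
  [F → . Y )] has the dot before Y: add [Y → . , d ,], [Y → . d]
No further items can be added.

CLOSURE = { [F → . - , P], [F → . P , -], [F → . Y )], [F → . d d], [P → . Y F F], [P → . f Y], [P → Y F . F], [Y → . , d ,], [Y → . d] }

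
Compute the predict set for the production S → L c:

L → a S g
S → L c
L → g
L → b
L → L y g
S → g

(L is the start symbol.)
PREDICT(S → L c) = (FIRST(RHS) \ {ε}) ∪ (FOLLOW(S) if ε ∈ FIRST(RHS), i.e. RHS ⇒* ε)
FIRST(L) = { 'a', 'b', 'g' }
FIRST(L c) = { 'a', 'b', 'g' }
ε ∉ FIRST(L c), so FOLLOW(S) is not added.
PREDICT(S → L c) = { 'a', 'b', 'g' }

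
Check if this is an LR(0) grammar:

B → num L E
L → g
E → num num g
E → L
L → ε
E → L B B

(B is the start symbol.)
No. Shift-reduce conflict between [L → .] and [L → . g]

A grammar is LR(0) if no state in the canonical LR(0) collection has:
  - both a shift item (dot before a terminal) and a complete item (shift-reduce conflict), or
  - two or more complete items (reduce-reduce conflict; the accept item [B' → B .] counts as a complete item here).

Augment with B' → B and build the canonical LR(0) collection (I0 = CLOSURE({[B' → . B]}), then GOTO on every symbol after a dot until no new states appear). It has 12 states:
  I0: { [B → . num L E], [B' → . B] }  — shift
  I1: { [B' → B .] }  — accept
  I2: { [B → num . L E], [L → . g], [L → .] }  — shift, reduce
  I3: { [B → num L . E], [E → . L B B], [E → . L], [E → . num num g], [L → . g], [L → .] }  — shift, reduce
  I4: { [L → g .] }  — reduce
  I5: { [B → num L E .] }  — reduce
  I6: { [B → . num L E], [E → L . B B], [E → L .] }  — shift, reduce
  I7: { [E → num . num g] }  — shift
  I8: { [E → num num . g] }  — shift
  I9: { [E → num num g .] }  — reduce
  I10: { [B → . num L E], [E → L B . B] }  — shift
  I11: { [E → L B B .] }  — reduce

Conflict in state I2:
  Shift-reduce conflict between [L → .] and [L → . g]
So the grammar is NOT LR(0).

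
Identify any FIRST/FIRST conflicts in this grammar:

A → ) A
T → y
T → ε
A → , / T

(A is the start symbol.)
Productions for A:
  A → ) A: FIRST = { ')' }
  A → , / T: FIRST = { ',' }
Productions for T:
  T → y: FIRST = { 'y' }
  T → ε: FIRST = { ε }

All alternatives of each non-terminal have pairwise disjoint FIRST sets.

Answer: No FIRST/FIRST conflicts.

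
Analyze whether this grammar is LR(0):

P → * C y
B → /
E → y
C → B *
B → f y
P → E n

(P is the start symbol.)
A grammar is LR(0) if no state in the canonical LR(0) collection has:
  - both a shift item (dot before a terminal) and a complete item (shift-reduce conflict), or
  - two or more complete items (reduce-reduce conflict; the accept item [P' → P .] counts as a complete item here).

Augment with P' → P and build the canonical LR(0) collection (I0 = CLOSURE({[P' → . P]}), then GOTO on every symbol after a dot until no new states appear). It has 13 states:
  I0: { [E → . y], [P → . * C y], [P → . E n], [P' → . P] }  — shift
  I1: { [B → . /], [B → . f y], [C → . B *], [P → * . C y] }  — shift
  I2: { [P → E . n] }  — shift
  I3: { [P' → P .] }  — accept
  I4: { [E → y .] }  — reduce
  I5: { [P → E n .] }  — reduce
  I6: { [B → / .] }  — reduce
  I7: { [C → B . *] }  — shift
  I8: { [P → * C . y] }  — shift
  I9: { [B → f . y] }  — shift
  I10: { [B → f y .] }  — reduce
  I11: { [P → * C y .] }  — reduce
  I12: { [C → B * .] }  — reduce

Every state is either a pure shift/goto state or contains exactly one complete item and nothing to shift — no conflicts. The grammar is LR(0).

Answer: Yes, the grammar is LR(0)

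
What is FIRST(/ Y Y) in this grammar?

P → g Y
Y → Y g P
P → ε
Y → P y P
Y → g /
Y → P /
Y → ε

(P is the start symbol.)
{ '/' }

To compute FIRST(/ Y Y), process the symbols left to right:
Symbol / is a terminal. Add '/' and stop.
FIRST(/ Y Y) = { '/' }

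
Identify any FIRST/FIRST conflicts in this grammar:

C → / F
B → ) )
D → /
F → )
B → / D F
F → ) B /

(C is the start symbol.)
Yes. F → ')' / F → ')' B '/' on { ')' }

Productions for B:
  B → ) ): FIRST = { ')' }
  B → / D F: FIRST = { '/' }
Productions for F:
  F → ): FIRST = { ')' }
  F → ) B /: FIRST = { ')' }
C, D have only one production, so no FIRST/FIRST conflict is possible there.

Conflict for F: F → ) and F → ) B /
  Overlap: { ')' }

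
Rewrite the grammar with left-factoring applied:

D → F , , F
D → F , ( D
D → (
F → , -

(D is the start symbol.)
D → F , D'
D' → , F
D' → ( D
D → (
F → , -

Left-factoring transforms A → αβ₁ | αβ₂ into A → αA' and A' → β₁ | β₂
(α is the longest common prefix among the alternatives). Repeat until
no nonterminal has two alternatives with a common prefix.

Round 1: D has alternatives sharing prefix 'F ,'. Introduce D': D → F , D'
  Add: D' → , F
  Add: D' → ( D

No remaining common prefixes — done.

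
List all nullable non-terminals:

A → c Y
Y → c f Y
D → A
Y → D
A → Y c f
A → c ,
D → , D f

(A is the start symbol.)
A non-terminal is nullable if it can derive ε (the empty string): either it has an ε-production, or it has a production whose right-hand side consists entirely of nullable non-terminals.

There are no ε-productions, so no non-terminal can derive ε.
No non-terminals are nullable.

Answer: None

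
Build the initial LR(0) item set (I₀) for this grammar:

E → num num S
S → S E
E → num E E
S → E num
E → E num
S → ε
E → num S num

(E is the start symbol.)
{ [E → . E num], [E → . num E E], [E → . num S num], [E → . num num S], [E' → . E] }

First, augment the grammar with E' → E
I₀ = CLOSURE({ [E' → . E] }):
  [E' → . E] has the dot before E: add [E → . num num S], [E → . num E E], [E → . E num], [E → . num S num]
No further items can be added.

I₀ = { [E → . E num], [E → . num E E], [E → . num S num], [E → . num num S], [E' → . E] }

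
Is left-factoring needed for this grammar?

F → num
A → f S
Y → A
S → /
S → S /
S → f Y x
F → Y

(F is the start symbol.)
Left-factoring is needed when two productions for the same non-terminal
share a common prefix on the right-hand side.

Productions for F:
  F → num
  F → Y
Productions for S:
  S → /
  S → S /
  S → f Y x

No common prefixes found.

Answer: No, left-factoring is not needed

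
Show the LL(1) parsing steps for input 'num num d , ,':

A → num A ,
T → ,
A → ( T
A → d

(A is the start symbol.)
LL(1) parsing maintains a stack (initially the start symbol over $) and the input. At each step: if the stack top is a terminal, match it against the current input token; if it is a non-terminal N, replace it with the RHS of M[N, lookahead] (the unique production whose predict set contains the lookahead).

Stack is shown with the top on the left.

Stack        Input            Action
------------------------------------
A $          num num d , , $  output A → num A ,
num A , $    num num d , , $  match 'num'
A , $        num d , , $      output A → num A ,
num A , , $  num d , , $      match 'num'
A , , $      d , , $          output A → d
d , , $      d , , $          match 'd'
, , $        , , $            match ','
, $          , $              match ','
$            $                accept

The string is accepted.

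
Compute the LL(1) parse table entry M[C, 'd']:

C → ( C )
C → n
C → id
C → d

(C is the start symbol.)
C → d

To find M[C, 'd'], we find productions for C where 'd' is in the predict set (PREDICT(N → α) = (FIRST(α) \ {ε}) ∪ (FOLLOW(N) if α ⇒* ε)).

C → ( C ): PREDICT = { '(' }
C → n: PREDICT = { 'n' }
C → id: PREDICT = { 'id' }
C → d: PREDICT = { 'd' }
  'd' is in predict set, so this production goes in M[C, 'd']

M[C, 'd'] = C → d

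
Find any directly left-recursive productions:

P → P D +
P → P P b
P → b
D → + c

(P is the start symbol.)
Yes, P is left-recursive

Direct left recursion occurs when N → N α for some non-terminal N (the right-hand side begins with the left-hand side itself).

P → P D +: LEFT RECURSIVE (starts with P)
P → P P b: LEFT RECURSIVE (starts with P)
P → b: starts with b
D → + c: starts with '+'

The grammar has direct left recursion on: P.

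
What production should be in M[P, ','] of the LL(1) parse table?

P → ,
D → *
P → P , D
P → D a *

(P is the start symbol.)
To find M[P, ','], we find productions for P where ',' is in the predict set (PREDICT(N → α) = (FIRST(α) \ {ε}) ∪ (FOLLOW(N) if α ⇒* ε)).

Relevant sets:
  FIRST(P) = { '*', ',' }
  FIRST(D) = { '*' }

P → ,: PREDICT = { ',' }
  ',' is in predict set, so this production goes in M[P, ',']
P → P , D: PREDICT = { '*', ',' }
  ',' is in predict set, so this production goes in M[P, ',']
P → D a *: PREDICT = { '*' }

M[P, ','] = P → ,, P → P , D  (a multiply-defined cell — the grammar is not LL(1))

Answer: P → ,, P → P , D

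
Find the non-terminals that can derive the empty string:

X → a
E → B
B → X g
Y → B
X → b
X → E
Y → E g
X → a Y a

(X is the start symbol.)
There are no ε-productions, so no non-terminal can derive ε.
No non-terminals are nullable.

Answer: None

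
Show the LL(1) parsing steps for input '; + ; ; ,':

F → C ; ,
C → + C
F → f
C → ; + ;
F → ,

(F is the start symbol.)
LL(1) parsing maintains a stack (initially the start symbol over $) and the input. At each step: if the stack top is a terminal, match it against the current input token; if it is a non-terminal N, replace it with the RHS of M[N, lookahead] (the unique production whose predict set contains the lookahead).

Stack is shown with the top on the left.

Stack        Input        Action
--------------------------------
F $          ; + ; ; , $  output F → C ; ,
C ; , $      ; + ; ; , $  output C → ; + ;
; + ; ; , $  ; + ; ; , $  match ';'
+ ; ; , $    + ; ; , $    match '+'
; ; , $      ; ; , $      match ';'
; , $        ; , $        match ';'
, $          , $          match ','
$            $            accept

The string is accepted.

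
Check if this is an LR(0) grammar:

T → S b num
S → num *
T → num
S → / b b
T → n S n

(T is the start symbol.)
A grammar is LR(0) if no state in the canonical LR(0) collection has:
  - both a shift item (dot before a terminal) and a complete item (shift-reduce conflict), or
  - two or more complete items (reduce-reduce conflict; the accept item [T' → T .] counts as a complete item here).

Augment with T' → T and build the canonical LR(0) collection (I0 = CLOSURE({[T' → . T]}), then GOTO on every symbol after a dot until no new states appear). It has 14 states:
  I0: { [S → . / b b], [S → . num *], [T → . S b num], [T → . n S n], [T → . num], [T' → . T] }  — shift
  I1: { [S → / . b b] }  — shift
  I2: { [T → S . b num] }  — shift
  I3: { [T' → T .] }  — accept
  I4: { [S → . / b b], [S → . num *], [T → n . S n] }  — shift
  I5: { [S → num . *], [T → num .] }  — shift, reduce
  I6: { [S → num * .] }  — reduce
  I7: { [T → n S . n] }  — shift
  I8: { [S → num . *] }  — shift
  I9: { [T → n S n .] }  — reduce
  I10: { [T → S b . num] }  — shift
  I11: { [T → S b num .] }  — reduce
  I12: { [S → / b . b] }  — shift
  I13: { [S → / b b .] }  — reduce

Conflict in state I5:
  Shift-reduce conflict between [T → num .] and [S → num . *]
So the grammar is NOT LR(0).

Answer: No. Shift-reduce conflict between [T → num .] and [S → num . *]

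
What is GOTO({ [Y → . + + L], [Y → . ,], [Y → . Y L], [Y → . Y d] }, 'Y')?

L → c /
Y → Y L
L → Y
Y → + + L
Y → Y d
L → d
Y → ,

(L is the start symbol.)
GOTO(I, 'Y') = CLOSURE({ [A → αX.β] : [A → α.Xβ] ∈ I, X = 'Y' })

Items with dot before 'Y', with the dot advanced:
  [Y → . Y L] → [Y → Y . L]
  [Y → . Y d] → [Y → Y . d]
Closure of the advanced items:
  [Y → Y . L] has the dot before L: add [L → . c /], [L → . Y], [L → . d]
  [L → . Y] has the dot before Y: add [Y → . Y L], [Y → . + + L], [Y → . Y d], [Y → . ,]

GOTO = { [L → . Y], [L → . c /], [L → . d], [Y → . + + L], [Y → . ,], [Y → . Y L], [Y → . Y d], [Y → Y . L], [Y → Y . d] }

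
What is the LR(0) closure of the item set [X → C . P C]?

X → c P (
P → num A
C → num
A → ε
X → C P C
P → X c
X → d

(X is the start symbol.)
Start with: [X → C . P C]
  [X → C . P C] has the dot before P: add [P → . num A], [P → . X c]
  [P → . X c] has the dot before X: add [X → . c P (], [X → . C P C], [X → . d]
  [X → . C P C] has the dot before C: add [C → . num]
No further items can be added.

CLOSURE = { [C → . num], [P → . X c], [P → . num A], [X → . C P C], [X → . c P (], [X → . d], [X → C . P C] }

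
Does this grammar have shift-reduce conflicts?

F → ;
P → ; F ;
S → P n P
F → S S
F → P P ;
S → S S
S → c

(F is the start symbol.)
Augment with F' → F and build the canonical LR(0) collection (I0 = CLOSURE({[F' → . F]}), then GOTO on every symbol after a dot until no new states appear). It has 16 states:
  I0: { [F → . ;], [F → . P P ;], [F → . S S], [F' → . F], [P → . ; F ;], [S → . P n P], [S → . S S], [S → . c] }  — shift
  I1: { [F → . ;], [F → . P P ;], [F → . S S], [F → ; .], [P → . ; F ;], [P → ; . F ;], [S → . P n P], [S → . S S], [S → . c] }  — shift, reduce
  I2: { [F' → F .] }  — accept
  I3: { [F → P . P ;], [P → . ; F ;], [S → P . n P] }  — shift
  I4: { [F → S . S], [P → . ; F ;], [S → . P n P], [S → . S S], [S → . c], [S → S . S] }  — shift
  I5: { [S → c .] }  — reduce
  I6: { [F → . ;], [F → . P P ;], [F → . S S], [P → . ; F ;], [P → ; . F ;], [S → . P n P], [S → . S S], [S → . c] }  — shift
  I7: { [S → P . n P] }  — shift
  I8: { [F → S S .], [P → . ; F ;], [S → . P n P], [S → . S S], [S → . c], [S → S . S], [S → S S .] }  — shift, 2 reduces
  I9: { [P → . ; F ;], [S → . P n P], [S → . S S], [S → . c], [S → S . S], [S → S S .] }  — shift, reduce
  I10: { [P → . ; F ;], [S → P n . P] }  — shift
  I11: { [S → P n P .] }  — reduce
  I12: { [P → ; F . ;] }  — shift
  I13: { [P → ; F ; .] }  — reduce
  I14: { [F → P P . ;] }  — shift
  I15: { [F → P P ; .] }  — reduce

I1 contains reduce item [F → ; .] and shift items [F → . ;], [P → . ; F ;], [S → . c] — shift-reduce conflict.
I8 contains reduce items [F → S S .], [S → S S .] and shift items [P → . ; F ;], [S → . c] — shift-reduce conflict.
I9 contains reduce item [S → S S .] and shift items [P → . ; F ;], [S → . c] — shift-reduce conflict.

Answer: Yes — I1: [F → ; .] vs [F → . ;]; I8: [F → S S .] vs [P → . ; F ;]; I9: [S → S S .] vs [P → . ; F ;]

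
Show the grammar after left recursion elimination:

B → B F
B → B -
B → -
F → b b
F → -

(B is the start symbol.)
B → - B'
B' → F B'
B' → - B'
B' → ε
F → b b
F → -

B is directly left-recursive. The standard transformation for
  A → A α₁ | ... | A α_m | β₁ | ... | β_n
is
  A  → β₁ A' | ... | β_n A'
  A' → α₁ A' | ... | α_m A' | ε

B → - becomes B → - B'
B → B F becomes B' → F B'
B → B - becomes B' → - B'
Add B' → ε

Productions for other non-terminals are unchanged:
  F → b b
  F → -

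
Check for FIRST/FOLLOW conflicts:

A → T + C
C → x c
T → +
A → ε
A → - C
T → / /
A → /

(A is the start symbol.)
Nullable non-terminals: A.
FIRST sets used below: FIRST(T) = { '+', '/' }

A: nullable alternative(s) A → ε; FOLLOW(A) = { $ }
  A → T + C: FIRST \ {ε} = { '+', '/' } — disjoint from FOLLOW(A)
  A → ε: FIRST \ {ε} = { } — this is the only nullable alternative, skip
  A → - C: FIRST \ {ε} = { '-' } — disjoint from FOLLOW(A)
  A → /: FIRST \ {ε} = { '/' } — disjoint from FOLLOW(A)

C, T have no nullable alternative, so no FIRST/FOLLOW check is needed there.

No FIRST/FOLLOW conflicts found.

Answer: No FIRST/FOLLOW conflicts.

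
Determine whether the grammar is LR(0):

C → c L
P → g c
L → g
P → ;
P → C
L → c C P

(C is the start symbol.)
Yes, the grammar is LR(0)

A grammar is LR(0) if no state in the canonical LR(0) collection has:
  - both a shift item (dot before a terminal) and a complete item (shift-reduce conflict), or
  - two or more complete items (reduce-reduce conflict; the accept item [C' → C .] counts as a complete item here).

Augment with C' → C and build the canonical LR(0) collection (I0 = CLOSURE({[C' → . C]}), then GOTO on every symbol after a dot until no new states appear). It has 12 states:
  I0: { [C → . c L], [C' → . C] }  — shift
  I1: { [C' → C .] }  — accept
  I2: { [C → c . L], [L → . c C P], [L → . g] }  — shift
  I3: { [C → c L .] }  — reduce
  I4: { [C → . c L], [L → c . C P] }  — shift
  I5: { [L → g .] }  — reduce
  I6: { [C → . c L], [L → c C . P], [P → . ;], [P → . C], [P → . g c] }  — shift
  I7: { [P → ; .] }  — reduce
  I8: { [P → C .] }  — reduce
  I9: { [L → c C P .] }  — reduce
  I10: { [P → g . c] }  — shift
  I11: { [P → g c .] }  — reduce

Every state is either a pure shift/goto state or contains exactly one complete item and nothing to shift — no conflicts. The grammar is LR(0).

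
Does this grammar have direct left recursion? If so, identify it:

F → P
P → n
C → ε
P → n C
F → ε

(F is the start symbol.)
No direct left recursion

Direct left recursion occurs when N → N α for some non-terminal N (the right-hand side begins with the left-hand side itself).

F → P: starts with P
P → n: starts with n
C → ε: starts with ε
P → n C: starts with n
F → ε: starts with ε

No direct left recursion found.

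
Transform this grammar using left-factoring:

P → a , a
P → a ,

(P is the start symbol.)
P → a , P'
P' → a
P' → ε

Left-factoring transforms A → αβ₁ | αβ₂ into A → αA' and A' → β₁ | β₂
(α is the longest common prefix among the alternatives). Repeat until
no nonterminal has two alternatives with a common prefix.

Round 1: P has alternatives sharing prefix 'a ,'. Introduce P': P → a , P'
  Add: P' → a
  Add: P' → ε

No remaining common prefixes — done.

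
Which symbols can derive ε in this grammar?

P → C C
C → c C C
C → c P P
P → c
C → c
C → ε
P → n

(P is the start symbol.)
A non-terminal is nullable if it can derive ε (the empty string): either it has an ε-production, or it has a production whose right-hand side consists entirely of nullable non-terminals.

ε-productions: C → ε
So C is immediately nullable.
P → C C: every symbol on the right is nullable, so P is nullable too.
Every non-terminal is now nullable.
Nullable = { 'C', 'P' }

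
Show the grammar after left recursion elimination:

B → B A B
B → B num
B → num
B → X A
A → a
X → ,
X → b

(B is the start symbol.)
B → num B'
B → X A B'
B' → A B B'
B' → num B'
B' → ε
A → a
X → ,
X → b

B is directly left-recursive. The standard transformation for
  A → A α₁ | ... | A α_m | β₁ | ... | β_n
is
  A  → β₁ A' | ... | β_n A'
  A' → α₁ A' | ... | α_m A' | ε

B → num becomes B → num B'
B → X A becomes B → X A B'
B → B A B becomes B' → A B B'
B → B num becomes B' → num B'
Add B' → ε

Productions for other non-terminals are unchanged:
  A → a
  X → ,
  X → b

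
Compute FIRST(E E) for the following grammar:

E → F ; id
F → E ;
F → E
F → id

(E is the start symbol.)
FIRST sets of the non-terminals involved (from the grammar, by fixed-point iteration):
  FIRST(E) = { 'id' }

To compute FIRST(E E), process the symbols left to right:
Symbol E is a non-terminal. Add FIRST(E) \ {ε} = { 'id' }
E is not nullable (ε ∉ FIRST(E)), so stop here.
FIRST(E E) = { 'id' }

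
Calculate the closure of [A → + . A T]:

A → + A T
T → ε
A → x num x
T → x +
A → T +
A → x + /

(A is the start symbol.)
Start with: [A → + . A T]
  [A → + . A T] has the dot before A: add [A → . + A T], [A → . x num x], [A → . T +], [A → . x + /]
  [A → . T +] has the dot before T: add [T → .], [T → . x +]
No further items can be added.

CLOSURE = { [A → + . A T], [A → . + A T], [A → . T +], [A → . x + /], [A → . x num x], [T → . x +], [T → .] }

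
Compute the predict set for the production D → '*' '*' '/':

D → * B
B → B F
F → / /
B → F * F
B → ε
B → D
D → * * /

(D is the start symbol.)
{ '*' }

PREDICT(D → '*' '*' '/') = (FIRST(RHS) \ {ε}) ∪ (FOLLOW(D) if ε ∈ FIRST(RHS), i.e. RHS ⇒* ε)
FIRST('*' '*' '/') = { '*' }
ε ∉ FIRST('*' '*' '/'), so FOLLOW(D) is not added.
PREDICT(D → '*' '*' '/') = { '*' }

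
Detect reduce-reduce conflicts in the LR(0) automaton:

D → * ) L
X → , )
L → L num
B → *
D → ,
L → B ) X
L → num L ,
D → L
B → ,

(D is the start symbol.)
Yes — I2: [B → , .] vs [D → , .]

Augment with D' → D and build the canonical LR(0) collection (I0 = CLOSURE({[D' → . D]}), then GOTO on every symbol after a dot until no new states appear). It has 18 states:
  I0: { [B → . *], [B → . ,], [D → . * ) L], [D → . ,], [D → . L], [D' → . D], [L → . B ) X], [L → . L num], [L → . num L ,] }  — shift
  I1: { [B → * .], [D → * . ) L] }  — shift, reduce
  I2: { [B → , .], [D → , .] }  — 2 reduces
  I3: { [L → B . ) X] }  — shift
  I4: { [D' → D .] }  — accept
  I5: { [D → L .], [L → L . num] }  — shift, reduce
  I6: { [B → . *], [B → . ,], [L → . B ) X], [L → . L num], [L → . num L ,], [L → num . L ,] }  — shift
  I7: { [B → * .] }  — reduce
  I8: { [B → , .] }  — reduce
  I9: { [L → L . num], [L → num L . ,] }  — shift
  I10: { [L → num L , .] }  — reduce
  I11: { [L → L num .] }  — reduce
  I12: { [L → B ) . X], [X → . , )] }  — shift
  I13: { [X → , . )] }  — shift
  I14: { [L → B ) X .] }  — reduce
  I15: { [X → , ) .] }  — reduce
  I16: { [B → . *], [B → . ,], [D → * ) . L], [L → . B ) X], [L → . L num], [L → . num L ,] }  — shift
  I17: { [D → * ) L .], [L → L . num] }  — shift, reduce

I2 contains complete items [B → , .], [D → , .] — reduce-reduce conflict.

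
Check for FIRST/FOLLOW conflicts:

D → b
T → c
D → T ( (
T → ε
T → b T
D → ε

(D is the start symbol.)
No FIRST/FOLLOW conflicts.

Nullable non-terminals: D, T.
FIRST sets used below: FIRST(T) = { 'b', 'c', ε }

D: nullable alternative(s) D → ε; FOLLOW(D) = { $ }
  D → b: FIRST \ {ε} = { 'b' } — disjoint from FOLLOW(D)
  D → T ( (: FIRST \ {ε} = { '(', 'b', 'c' } — disjoint from FOLLOW(D)
  D → ε: FIRST \ {ε} = { } — this is the only nullable alternative, skip

T: nullable alternative(s) T → ε; FOLLOW(T) = { '(' }
  T → c: FIRST \ {ε} = { 'c' } — disjoint from FOLLOW(T)
  T → ε: FIRST \ {ε} = { } — this is the only nullable alternative, skip
  T → b T: FIRST \ {ε} = { 'b' } — disjoint from FOLLOW(T)

No FIRST/FOLLOW conflicts found.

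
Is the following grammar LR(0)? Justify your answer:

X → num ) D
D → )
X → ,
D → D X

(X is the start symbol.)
No. Shift-reduce conflict between [X → num ) D .] and [X → . ,]

A grammar is LR(0) if no state in the canonical LR(0) collection has:
  - both a shift item (dot before a terminal) and a complete item (shift-reduce conflict), or
  - two or more complete items (reduce-reduce conflict; the accept item [X' → X .] counts as a complete item here).

Augment with X' → X and build the canonical LR(0) collection (I0 = CLOSURE({[X' → . X]}), then GOTO on every symbol after a dot until no new states appear). It has 8 states:
  I0: { [X → . ,], [X → . num ) D], [X' → . X] }  — shift
  I1: { [X → , .] }  — reduce
  I2: { [X' → X .] }  — accept
  I3: { [X → num . ) D] }  — shift
  I4: { [D → . )], [D → . D X], [X → num ) . D] }  — shift
  I5: { [D → ) .] }  — reduce
  I6: { [D → D . X], [X → . ,], [X → . num ) D], [X → num ) D .] }  — shift, reduce
  I7: { [D → D X .] }  — reduce

Conflict in state I6:
  Shift-reduce conflict between [X → num ) D .] and [X → . ,]
So the grammar is NOT LR(0).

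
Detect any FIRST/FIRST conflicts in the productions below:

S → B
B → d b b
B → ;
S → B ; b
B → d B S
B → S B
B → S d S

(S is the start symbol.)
A FIRST/FIRST conflict occurs when two productions N → α and N → β for the same non-terminal have FIRST(α) ∩ FIRST(β) ≠ ∅ (with ε ∈ FIRST of a nullable right-hand side, so two nullable alternatives also conflict).

FIRST sets of the non-terminals at (or reachable through a nullable prefix from) the front of some alternative:
  FIRST(B) = { ';', 'd' }
  FIRST(S) = { ';', 'd' }

Productions for S:
  S → B: FIRST = { ';', 'd' }
  S → B ; b: FIRST = { ';', 'd' }
Productions for B:
  B → d b b: FIRST = { 'd' }
  B → ;: FIRST = { ';' }
  B → d B S: FIRST = { 'd' }
  B → S B: FIRST = { ';', 'd' }
  B → S d S: FIRST = { ';', 'd' }

Conflict for S: S → B and S → B ; b
  Overlap: { ';', 'd' }
Conflict for B: B → d b b and B → d B S
  Overlap: { 'd' }
Conflict for B: B → d b b and B → S B
  Overlap: { 'd' }
Conflict for B: B → d b b and B → S d S
  Overlap: { 'd' }
Conflict for B: B → ; and B → S B
  Overlap: { ';' }
Conflict for B: B → ; and B → S d S
  Overlap: { ';' }
Conflict for B: B → d B S and B → S B
  Overlap: { 'd' }
Conflict for B: B → d B S and B → S d S
  Overlap: { 'd' }
Conflict for B: B → S B and B → S d S
  Overlap: { ';', 'd' }

Answer: Yes. S → B / S → B ';' b on { ';', 'd' }; B → d b b / B → d B S on { 'd' }; B → d b b / B → S B on { 'd' }; B → d b b / B → S d S on { 'd' }; B → ';' / B → S B on { ';' }; B → ';' / B → S d S on { ';' }; B → d B S / B → S B on { 'd' }; B → d B S / B → S d S on { 'd' }; B → S B / B → S d S on { ';', 'd' }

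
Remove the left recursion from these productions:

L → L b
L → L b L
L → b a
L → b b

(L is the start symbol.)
L → b a L'
L → b b L'
L' → b L'
L' → b L L'
L' → ε

L is directly left-recursive. The standard transformation for
  A → A α₁ | ... | A α_m | β₁ | ... | β_n
is
  A  → β₁ A' | ... | β_n A'
  A' → α₁ A' | ... | α_m A' | ε

L → b a becomes L → b a L'
L → b b becomes L → b b L'
L → L b becomes L' → b L'
L → L b L becomes L' → b L L'
Add L' → ε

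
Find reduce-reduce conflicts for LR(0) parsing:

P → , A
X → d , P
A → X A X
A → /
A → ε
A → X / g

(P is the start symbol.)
Augment with P' → P and build the canonical LR(0) collection (I0 = CLOSURE({[P' → . P]}), then GOTO on every symbol after a dot until no new states appear). It has 13 states:
  I0: { [P → . , A], [P' → . P] }  — shift
  I1: { [A → . /], [A → . X / g], [A → . X A X], [A → .], [P → , . A], [X → . d , P] }  — shift, reduce
  I2: { [P' → P .] }  — accept
  I3: { [A → / .] }  — reduce
  I4: { [P → , A .] }  — reduce
  I5: { [A → . /], [A → . X / g], [A → . X A X], [A → .], [A → X . / g], [A → X . A X], [X → . d , P] }  — shift, reduce
  I6: { [X → d . , P] }  — shift
  I7: { [P → . , A], [X → d , . P] }  — shift
  I8: { [X → d , P .] }  — reduce
  I9: { [A → / .], [A → X / . g] }  — shift, reduce
  I10: { [A → X A . X], [X → . d , P] }  — shift
  I11: { [A → X A X .] }  — reduce
  I12: { [A → X / g .] }  — reduce

No state contains more than one complete item.

Answer: No reduce-reduce conflicts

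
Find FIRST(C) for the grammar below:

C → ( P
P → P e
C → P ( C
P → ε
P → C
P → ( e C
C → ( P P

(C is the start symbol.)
To compute FIRST(C), examine every production with C on the left-hand side, reading each right-hand side left to right until a non-nullable symbol is reached.

FIRST sets of the other non-terminals involved (by the same procedure, iterated to a fixed point):
  FIRST(P) = { '(', 'e', ε }

From C → ( P:
  - '(' is a terminal: add '(' and stop
From C → P ( C:
  - P is a non-terminal: add FIRST(P) \ {ε} = { '(', 'e' }
    P is nullable, so continue to the next symbol
  - '(' is a terminal: add '(' and stop
From C → ( P P:
  - '(' is a terminal: add '(' and stop

Collecting: FIRST(C) = { '(', 'e' }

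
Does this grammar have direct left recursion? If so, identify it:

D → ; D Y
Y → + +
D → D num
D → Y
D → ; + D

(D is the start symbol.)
D → ; D Y: starts with ';'
Y → + +: starts with '+'
D → D num: LEFT RECURSIVE (starts with D)
D → Y: starts with Y
D → ; + D: starts with ';'

The grammar has direct left recursion on: D.

Answer: Yes, D is left-recursive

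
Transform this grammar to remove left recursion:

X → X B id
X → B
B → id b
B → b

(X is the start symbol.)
X is directly left-recursive. The standard transformation for
  A → A α₁ | ... | A α_m | β₁ | ... | β_n
is
  A  → β₁ A' | ... | β_n A'
  A' → α₁ A' | ... | α_m A' | ε

X → B becomes X → B X'
X → X B id becomes X' → B id X'
Add X' → ε

Productions for other non-terminals are unchanged:
  B → id b
  B → b

Resulting grammar:
X → B X'
X' → B id X'
X' → ε
B → id b
B → b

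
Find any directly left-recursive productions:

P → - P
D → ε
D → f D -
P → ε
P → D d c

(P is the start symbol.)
Direct left recursion occurs when N → N α for some non-terminal N (the right-hand side begins with the left-hand side itself).

P → - P: starts with '-'
D → ε: starts with ε
D → f D -: starts with f
P → ε: starts with ε
P → D d c: starts with D

No direct left recursion found.

Answer: No direct left recursion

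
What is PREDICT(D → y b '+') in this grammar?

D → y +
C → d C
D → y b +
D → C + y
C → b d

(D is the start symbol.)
PREDICT(D → y b '+') = (FIRST(RHS) \ {ε}) ∪ (FOLLOW(D) if ε ∈ FIRST(RHS), i.e. RHS ⇒* ε)
FIRST(y b '+') = { 'y' }
ε ∉ FIRST(y b '+'), so FOLLOW(D) is not added.
PREDICT(D → y b '+') = { 'y' }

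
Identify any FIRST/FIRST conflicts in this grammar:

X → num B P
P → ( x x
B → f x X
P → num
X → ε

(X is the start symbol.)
A FIRST/FIRST conflict occurs when two productions N → α and N → β for the same non-terminal have FIRST(α) ∩ FIRST(β) ≠ ∅ (with ε ∈ FIRST of a nullable right-hand side, so two nullable alternatives also conflict).

Productions for X:
  X → num B P: FIRST = { 'num' }
  X → ε: FIRST = { ε }
Productions for P:
  P → ( x x: FIRST = { '(' }
  P → num: FIRST = { 'num' }
B has only one production, so no FIRST/FIRST conflict is possible there.

All alternatives of each non-terminal have pairwise disjoint FIRST sets.

Answer: No FIRST/FIRST conflicts.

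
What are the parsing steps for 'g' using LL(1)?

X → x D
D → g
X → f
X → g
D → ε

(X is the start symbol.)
LL(1) parsing maintains a stack (initially the start symbol over $) and the input. At each step: if the stack top is a terminal, match it against the current input token; if it is a non-terminal N, replace it with the RHS of M[N, lookahead] (the unique production whose predict set contains the lookahead).

Stack is shown with the top on the left.

Stack  Input  Action
--------------------
X $    g $    output X → g
g $    g $    match 'g'
$      $      accept

The string is accepted.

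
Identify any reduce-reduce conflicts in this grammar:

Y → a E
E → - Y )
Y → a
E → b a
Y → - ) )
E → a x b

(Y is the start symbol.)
No reduce-reduce conflicts

A reduce-reduce conflict occurs when an LR(0) state has two complete items [A → α .] and [B → β .] — both call for a reduction, and with no lookahead the parser cannot choose between them.

Augment with Y' → Y and build the canonical LR(0) collection (I0 = CLOSURE({[Y' → . Y]}), then GOTO on every symbol after a dot until no new states appear). It has 15 states:
  I0: { [Y → . - ) )], [Y → . a E], [Y → . a], [Y' → . Y] }  — shift
  I1: { [Y → - . ) )] }  — shift
  I2: { [Y' → Y .] }  — accept
  I3: { [E → . - Y )], [E → . a x b], [E → . b a], [Y → a . E], [Y → a .] }  — shift, reduce
  I4: { [E → - . Y )], [Y → . - ) )], [Y → . a E], [Y → . a] }  — shift
  I5: { [Y → a E .] }  — reduce
  I6: { [E → a . x b] }  — shift
  I7: { [E → b . a] }  — shift
  I8: { [E → b a .] }  — reduce
  I9: { [E → a x . b] }  — shift
  I10: { [E → a x b .] }  — reduce
  I11: { [E → - Y . )] }  — shift
  I12: { [E → - Y ) .] }  — reduce
  I13: { [Y → - ) . )] }  — shift
  I14: { [Y → - ) ) .] }  — reduce

No state contains more than one complete item.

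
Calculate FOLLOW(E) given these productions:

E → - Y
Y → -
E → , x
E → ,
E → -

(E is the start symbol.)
{ $ }

E is the start symbol, so $ ∈ FOLLOW(E).
E does not occur on any right-hand side.

Taking the union: FOLLOW(E) = { $ }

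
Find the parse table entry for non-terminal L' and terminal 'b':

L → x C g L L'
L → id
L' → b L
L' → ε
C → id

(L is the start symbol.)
To find M[L', 'b'], we find productions for L' where 'b' is in the predict set (PREDICT(N → α) = (FIRST(α) \ {ε}) ∪ (FOLLOW(N) if α ⇒* ε)).

Relevant sets:
  FOLLOW(L') = { $, 'b' }

L' → b L: PREDICT = { 'b' }
  'b' is in predict set, so this production goes in M[L', 'b']
L' → ε: PREDICT = { $, 'b' }
  'b' is in predict set, so this production goes in M[L', 'b']

M[L', 'b'] = L' → b L, L' → ε  (a multiply-defined cell — the grammar is not LL(1))

Answer: L' → b L, L' → ε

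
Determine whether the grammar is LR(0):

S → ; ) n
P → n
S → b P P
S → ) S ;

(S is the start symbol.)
Yes, the grammar is LR(0)

Augment with S' → S and build the canonical LR(0) collection (I0 = CLOSURE({[S' → . S]}), then GOTO on every symbol after a dot until no new states appear). It has 12 states:
  I0: { [S → . ) S ;], [S → . ; ) n], [S → . b P P], [S' → . S] }  — shift
  I1: { [S → ) . S ;], [S → . ) S ;], [S → . ; ) n], [S → . b P P] }  — shift
  I2: { [S → ; . ) n] }  — shift
  I3: { [S' → S .] }  — accept
  I4: { [P → . n], [S → b . P P] }  — shift
  I5: { [P → . n], [S → b P . P] }  — shift
  I6: { [P → n .] }  — reduce
  I7: { [S → b P P .] }  — reduce
  I8: { [S → ; ) . n] }  — shift
  I9: { [S → ; ) n .] }  — reduce
  I10: { [S → ) S . ;] }  — shift
  I11: { [S → ) S ; .] }  — reduce

Every state is either a pure shift/goto state or contains exactly one complete item and nothing to shift — no conflicts. The grammar is LR(0).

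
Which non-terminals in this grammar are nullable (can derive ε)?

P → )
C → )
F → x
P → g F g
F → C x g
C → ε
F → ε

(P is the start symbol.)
{ 'C', 'F' }

A non-terminal is nullable if it can derive ε (the empty string): either it has an ε-production, or it has a production whose right-hand side consists entirely of nullable non-terminals.

ε-productions: C → ε, F → ε
So C, F are immediately nullable.
No further non-terminal can be added: every production for the remaining non-terminals contains a terminal or a non-nullable non-terminal.
Nullable = { 'C', 'F' }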